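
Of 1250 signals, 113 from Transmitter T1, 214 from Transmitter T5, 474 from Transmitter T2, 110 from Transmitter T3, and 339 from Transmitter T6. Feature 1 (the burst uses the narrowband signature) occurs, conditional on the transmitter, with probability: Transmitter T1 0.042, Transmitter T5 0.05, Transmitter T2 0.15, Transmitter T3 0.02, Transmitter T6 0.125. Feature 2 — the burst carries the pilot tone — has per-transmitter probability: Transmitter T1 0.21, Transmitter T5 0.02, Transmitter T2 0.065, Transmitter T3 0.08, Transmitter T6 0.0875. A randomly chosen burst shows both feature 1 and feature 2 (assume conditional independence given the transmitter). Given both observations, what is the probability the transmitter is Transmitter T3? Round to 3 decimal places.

0.018

Prior × likelihood for each hypothesis:
  Transmitter T1: 0.0904 × 0.042 × 0.21 = 0.000797328
  Transmitter T5: 0.1712 × 0.05 × 0.02 = 0.0001712
  Transmitter T2: 0.3792 × 0.15 × 0.065 = 0.0036972
  Transmitter T3: 0.088 × 0.02 × 0.08 = 0.0001408
  Transmitter T6: 0.2712 × 0.125 × 0.0875 = 0.00296625
Normalizing constant = 0.007772778.
P(Transmitter T3 | evidence) = 0.0001408 / 0.007772778 ≈ 0.018.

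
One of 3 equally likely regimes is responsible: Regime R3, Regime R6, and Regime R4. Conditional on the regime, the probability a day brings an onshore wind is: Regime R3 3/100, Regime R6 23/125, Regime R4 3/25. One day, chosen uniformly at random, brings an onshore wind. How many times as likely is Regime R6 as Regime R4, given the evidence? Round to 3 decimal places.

With a uniform prior (1/3 each), posterior ∝ likelihood:
  Regime R3: 0.03
  Regime R6: 0.184
  Regime R4: 0.12
Normalizing constant = 0.334.
The ratio is 0.184 / 0.12 (the normalizer cancels) = 1.533.

1.533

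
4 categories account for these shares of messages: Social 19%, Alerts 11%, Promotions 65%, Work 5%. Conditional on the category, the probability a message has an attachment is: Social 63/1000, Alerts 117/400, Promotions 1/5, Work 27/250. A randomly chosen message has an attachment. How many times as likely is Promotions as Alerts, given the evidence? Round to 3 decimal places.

4.040

Prior × likelihood for each hypothesis:
  Social: 0.19 × 0.063 = 0.01197
  Alerts: 0.11 × 0.2925 = 0.032175
  Promotions: 0.65 × 0.2 = 0.13
  Work: 0.05 × 0.108 = 0.0054
Total = 0.179545.
The ratio is 0.13 / 0.032175 (the normalizer cancels) = 4.040.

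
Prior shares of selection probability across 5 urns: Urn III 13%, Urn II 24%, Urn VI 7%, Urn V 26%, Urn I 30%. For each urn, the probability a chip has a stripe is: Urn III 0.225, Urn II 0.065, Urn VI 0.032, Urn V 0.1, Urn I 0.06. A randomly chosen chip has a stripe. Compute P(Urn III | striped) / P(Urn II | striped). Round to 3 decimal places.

1.875

By Bayes' rule, posterior ∝ prior × likelihood:
  Urn III: 0.13 × 0.225 = 0.02925
  Urn II: 0.24 × 0.065 = 0.0156
  Urn VI: 0.07 × 0.032 = 0.00224
  Urn V: 0.26 × 0.1 = 0.026
  Urn I: 0.3 × 0.06 = 0.018
Sum = 0.09109.
The ratio is 0.02925 / 0.0156 (the normalizer cancels) = 1.875.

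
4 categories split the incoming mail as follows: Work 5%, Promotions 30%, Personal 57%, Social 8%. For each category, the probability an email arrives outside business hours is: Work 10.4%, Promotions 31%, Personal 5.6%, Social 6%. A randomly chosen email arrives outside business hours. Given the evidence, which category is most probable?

Promotions

Prior × likelihood for each hypothesis:
  Work: 0.05 × 0.104 = 0.0052
  Promotions: 0.3 × 0.31 = 0.093
  Personal: 0.57 × 0.056 = 0.03192
  Social: 0.08 × 0.06 = 0.0048
Sum = 0.13492.
Largest term belongs to Promotions, so Promotions is most probable.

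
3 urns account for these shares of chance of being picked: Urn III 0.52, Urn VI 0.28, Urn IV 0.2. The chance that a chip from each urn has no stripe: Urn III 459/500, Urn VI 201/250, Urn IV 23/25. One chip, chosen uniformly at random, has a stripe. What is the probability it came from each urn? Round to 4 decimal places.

Taking complements, P(striped | each) = Urn III 0.082, Urn VI 0.196, Urn IV 0.08.
By Bayes' rule, posterior ∝ prior × likelihood:
  Urn III: 0.52 × 0.082 = 0.04264
  Urn VI: 0.28 × 0.196 = 0.05488
  Urn IV: 0.2 × 0.08 = 0.016
Sum = 0.11352.
P(Urn III | striped) = 0.04264/0.11352 ≈ 0.3756
P(Urn VI | striped) = 0.05488/0.11352 ≈ 0.4834
P(Urn IV | striped) = 0.016/0.11352 ≈ 0.1409

Urn III 0.3756, Urn VI 0.4834, Urn IV 0.1409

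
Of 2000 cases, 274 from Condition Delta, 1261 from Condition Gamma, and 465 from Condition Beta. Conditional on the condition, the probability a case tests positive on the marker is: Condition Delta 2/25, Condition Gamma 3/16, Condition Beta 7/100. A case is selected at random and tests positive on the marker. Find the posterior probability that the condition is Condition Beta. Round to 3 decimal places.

0.112

Unnormalized posteriors (prior × likelihood):
  Condition Delta: 0.137 × 0.08 = 0.01096
  Condition Gamma: 0.6305 × 0.1875 = 0.11821875
  Condition Beta: 0.2325 × 0.07 = 0.016275
Normalizing constant = 0.14545375.
P(Condition Beta | evidence) = 0.016275 / 0.14545375 ≈ 0.112.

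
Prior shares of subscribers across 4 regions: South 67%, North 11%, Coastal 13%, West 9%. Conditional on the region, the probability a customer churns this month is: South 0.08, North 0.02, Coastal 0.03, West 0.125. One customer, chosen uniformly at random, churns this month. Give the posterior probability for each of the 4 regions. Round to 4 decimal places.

Unnormalized posteriors (prior × likelihood):
  South: 0.67 × 0.08 = 0.0536
  North: 0.11 × 0.02 = 0.0022
  Coastal: 0.13 × 0.03 = 0.0039
  West: 0.09 × 0.125 = 0.01125
Sum = 0.07095.
P(South | churn) = 0.0536/0.07095 ≈ 0.7555
P(North | churn) = 0.0022/0.07095 ≈ 0.0310
P(Coastal | churn) = 0.0039/0.07095 ≈ 0.0550
P(West | churn) = 0.01125/0.07095 ≈ 0.1586
(Check: 0.7555+0.0310+0.0550+0.1586 = 1.0001.)

South 0.7555, North 0.0310, Coastal 0.0550, West 0.1586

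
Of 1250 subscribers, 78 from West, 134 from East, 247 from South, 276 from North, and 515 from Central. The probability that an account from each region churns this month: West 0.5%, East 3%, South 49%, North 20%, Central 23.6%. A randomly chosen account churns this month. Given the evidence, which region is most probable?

Central

By Bayes' rule, posterior ∝ prior × likelihood:
  West: 0.0624 × 0.005 = 0.000312
  East: 0.1072 × 0.03 = 0.003216
  South: 0.1976 × 0.49 = 0.096824
  North: 0.2208 × 0.2 = 0.04416
  Central: 0.412 × 0.236 = 0.097232
Sum = 0.241744.
Largest term belongs to Central, so Central is most probable.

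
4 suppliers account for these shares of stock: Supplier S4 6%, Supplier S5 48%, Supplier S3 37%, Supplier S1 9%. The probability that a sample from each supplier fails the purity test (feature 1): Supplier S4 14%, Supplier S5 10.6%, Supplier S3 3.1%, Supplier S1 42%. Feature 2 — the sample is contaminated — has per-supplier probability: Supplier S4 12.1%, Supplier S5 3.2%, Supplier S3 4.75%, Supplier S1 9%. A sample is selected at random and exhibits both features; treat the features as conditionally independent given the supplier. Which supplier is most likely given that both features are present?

Supplier S1

By Bayes' rule, posterior ∝ prior × likelihood:
  Supplier S4: 0.06 × 0.14 × 0.121 = 0.0010164
  Supplier S5: 0.48 × 0.106 × 0.032 = 0.00162816
  Supplier S3: 0.37 × 0.031 × 0.0475 = 0.000544825
  Supplier S1: 0.09 × 0.42 × 0.09 = 0.003402
Total = 0.006591385.
Largest term belongs to Supplier S1, so Supplier S1 is most probable.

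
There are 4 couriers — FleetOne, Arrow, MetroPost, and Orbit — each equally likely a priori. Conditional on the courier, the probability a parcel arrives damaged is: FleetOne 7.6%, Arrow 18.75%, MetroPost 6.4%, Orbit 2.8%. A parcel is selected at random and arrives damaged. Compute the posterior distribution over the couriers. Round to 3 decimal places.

FleetOne 0.214, Arrow 0.527, MetroPost 0.180, Orbit 0.079

With a uniform prior (1/4 each), posterior ∝ likelihood:
  FleetOne: 0.076
  Arrow: 0.1875
  MetroPost: 0.064
  Orbit: 0.028
Normalizing constant = 0.3555.
P(FleetOne | damaged) = 0.076/0.3555 ≈ 0.214
P(Arrow | damaged) = 0.1875/0.3555 ≈ 0.527
P(MetroPost | damaged) = 0.064/0.3555 ≈ 0.180
P(Orbit | damaged) = 0.028/0.3555 ≈ 0.079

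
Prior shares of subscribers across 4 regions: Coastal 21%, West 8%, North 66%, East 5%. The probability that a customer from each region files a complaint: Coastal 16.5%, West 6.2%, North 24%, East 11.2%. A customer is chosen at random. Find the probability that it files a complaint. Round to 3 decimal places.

Unnormalized posteriors (prior × likelihood):
  Coastal: 0.21 × 0.165 = 0.03465
  West: 0.08 × 0.062 = 0.00496
  North: 0.66 × 0.24 = 0.1584
  East: 0.05 × 0.112 = 0.0056
P(complaint) = 0.03465 + 0.00496 + 0.1584 + 0.0056 = 0.20361 → 0.204.

0.204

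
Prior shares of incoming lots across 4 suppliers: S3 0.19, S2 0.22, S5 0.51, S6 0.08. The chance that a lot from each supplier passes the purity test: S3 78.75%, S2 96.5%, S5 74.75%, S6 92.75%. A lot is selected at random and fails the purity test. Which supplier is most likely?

Taking complements, P(off-spec | each) = S3 0.2125, S2 0.035, S5 0.2525, S6 0.0725.
Prior × likelihood for each hypothesis:
  S3: 0.19 × 0.2125 = 0.040375
  S2: 0.22 × 0.035 = 0.0077
  S5: 0.51 × 0.2525 = 0.128775
  S6: 0.08 × 0.0725 = 0.0058
Total = 0.18265.
Largest term belongs to S5, so S5 is most probable.

S5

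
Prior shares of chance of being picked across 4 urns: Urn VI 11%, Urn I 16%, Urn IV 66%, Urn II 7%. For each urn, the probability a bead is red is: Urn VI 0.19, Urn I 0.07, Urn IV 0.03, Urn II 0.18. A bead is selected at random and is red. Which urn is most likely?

By Bayes' rule, posterior ∝ prior × likelihood:
  Urn VI: 0.11 × 0.19 = 0.0209
  Urn I: 0.16 × 0.07 = 0.0112
  Urn IV: 0.66 × 0.03 = 0.0198
  Urn II: 0.07 × 0.18 = 0.0126
Sum = 0.0645.
Largest term belongs to Urn VI, so Urn VI is most probable.

Urn VI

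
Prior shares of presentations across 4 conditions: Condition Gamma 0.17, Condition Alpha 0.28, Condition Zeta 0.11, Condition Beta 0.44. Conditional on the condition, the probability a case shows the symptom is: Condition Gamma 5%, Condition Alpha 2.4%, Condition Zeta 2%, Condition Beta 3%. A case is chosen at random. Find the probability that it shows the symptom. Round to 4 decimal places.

Unnormalized posteriors (prior × likelihood):
  Condition Gamma: 0.17 × 0.05 = 0.0085
  Condition Alpha: 0.28 × 0.024 = 0.00672
  Condition Zeta: 0.11 × 0.02 = 0.0022
  Condition Beta: 0.44 × 0.03 = 0.0132
P(symptomatic) = 0.0085 + 0.00672 + 0.0022 + 0.0132 = 0.03062 → 0.0306.

0.0306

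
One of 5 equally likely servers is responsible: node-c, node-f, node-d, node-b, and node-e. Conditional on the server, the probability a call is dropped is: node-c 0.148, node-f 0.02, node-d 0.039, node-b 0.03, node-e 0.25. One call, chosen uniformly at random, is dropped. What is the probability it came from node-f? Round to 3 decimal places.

0.041

Since the prior is uniform, the posterior is proportional to the likelihood:
  node-c: 0.148
  node-f: 0.02
  node-d: 0.039
  node-b: 0.03
  node-e: 0.25
Sum = 0.487.
P(node-f | evidence) = 0.02 / 0.487 ≈ 0.041.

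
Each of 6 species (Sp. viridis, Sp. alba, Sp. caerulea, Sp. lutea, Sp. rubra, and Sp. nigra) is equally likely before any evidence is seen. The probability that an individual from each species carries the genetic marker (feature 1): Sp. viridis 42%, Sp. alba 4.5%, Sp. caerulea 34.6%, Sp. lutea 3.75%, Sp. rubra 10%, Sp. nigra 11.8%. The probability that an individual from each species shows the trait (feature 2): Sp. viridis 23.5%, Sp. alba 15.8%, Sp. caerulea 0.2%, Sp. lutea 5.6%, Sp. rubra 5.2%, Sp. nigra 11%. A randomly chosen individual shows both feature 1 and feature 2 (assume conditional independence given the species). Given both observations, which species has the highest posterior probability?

Sp. viridis

Since the prior is uniform, the posterior is proportional to the likelihood:
  Sp. viridis: 0.42 × 0.235 = 0.0987
  Sp. alba: 0.045 × 0.158 = 0.00711
  Sp. caerulea: 0.346 × 0.002 = 0.000692
  Sp. lutea: 0.0375 × 0.056 = 0.0021
  Sp. rubra: 0.1 × 0.052 = 0.0052
  Sp. nigra: 0.118 × 0.11 = 0.01298
Normalizing constant = 0.126782.
Largest term belongs to Sp. viridis, so Sp. viridis is most probable.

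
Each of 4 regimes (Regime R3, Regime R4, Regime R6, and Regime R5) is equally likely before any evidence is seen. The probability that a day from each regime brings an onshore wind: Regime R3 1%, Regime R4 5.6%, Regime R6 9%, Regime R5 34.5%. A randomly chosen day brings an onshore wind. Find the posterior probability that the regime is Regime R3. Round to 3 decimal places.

Since the prior is uniform, the posterior is proportional to the likelihood:
  Regime R3: 0.01
  Regime R4: 0.056
  Regime R6: 0.09
  Regime R5: 0.345
Sum = 0.501.
P(Regime R3 | evidence) = 0.01 / 0.501 ≈ 0.020.

0.020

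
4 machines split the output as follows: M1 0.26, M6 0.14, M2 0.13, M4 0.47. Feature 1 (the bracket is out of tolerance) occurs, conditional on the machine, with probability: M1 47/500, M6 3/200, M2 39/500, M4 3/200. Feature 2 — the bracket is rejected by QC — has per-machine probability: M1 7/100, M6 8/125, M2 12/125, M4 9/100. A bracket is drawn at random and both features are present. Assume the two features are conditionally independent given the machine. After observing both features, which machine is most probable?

M1

By Bayes' rule, posterior ∝ prior × likelihood:
  M1: 0.26 × 0.094 × 0.07 = 0.0017108
  M6: 0.14 × 0.015 × 0.064 = 0.0001344
  M2: 0.13 × 0.078 × 0.096 = 0.00097344
  M4: 0.47 × 0.015 × 0.09 = 0.0006345
Total = 0.00345314.
Largest term belongs to M1, so M1 is most probable.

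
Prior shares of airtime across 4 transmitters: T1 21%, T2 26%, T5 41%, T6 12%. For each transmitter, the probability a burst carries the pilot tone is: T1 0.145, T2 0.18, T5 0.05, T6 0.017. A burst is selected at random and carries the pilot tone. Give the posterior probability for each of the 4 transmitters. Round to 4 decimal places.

Compute prior × likelihood for every hypothesis:
  T1: 0.21 × 0.145 = 0.03045
  T2: 0.26 × 0.18 = 0.0468
  T5: 0.41 × 0.05 = 0.0205
  T6: 0.12 × 0.017 = 0.00204
Sum = 0.09979.
P(T1 | pilot) = 0.03045/0.09979 ≈ 0.3051
P(T2 | pilot) = 0.0468/0.09979 ≈ 0.4690
P(T5 | pilot) = 0.0205/0.09979 ≈ 0.2054
P(T6 | pilot) = 0.00204/0.09979 ≈ 0.0204
(Check: 0.3051+0.4690+0.2054+0.0204 = 0.9999.)

T1 0.3051, T2 0.4690, T5 0.2054, T6 0.0204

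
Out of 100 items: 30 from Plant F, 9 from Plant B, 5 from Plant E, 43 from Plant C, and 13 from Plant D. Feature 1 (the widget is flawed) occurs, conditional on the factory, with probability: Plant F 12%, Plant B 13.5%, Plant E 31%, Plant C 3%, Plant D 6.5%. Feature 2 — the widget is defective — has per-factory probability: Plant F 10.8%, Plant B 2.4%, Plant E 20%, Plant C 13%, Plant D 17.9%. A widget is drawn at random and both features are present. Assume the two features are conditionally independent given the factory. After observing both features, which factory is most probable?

Plant F

Compute prior × likelihood for every hypothesis:
  Plant F: 0.3 × 0.12 × 0.108 = 0.003888
  Plant B: 0.09 × 0.135 × 0.024 = 0.0002916
  Plant E: 0.05 × 0.31 × 0.2 = 0.0031
  Plant C: 0.43 × 0.03 × 0.13 = 0.001677
  Plant D: 0.13 × 0.065 × 0.179 = 0.00151255
Normalizing constant = 0.01046915.
Largest term belongs to Plant F, so Plant F is most probable.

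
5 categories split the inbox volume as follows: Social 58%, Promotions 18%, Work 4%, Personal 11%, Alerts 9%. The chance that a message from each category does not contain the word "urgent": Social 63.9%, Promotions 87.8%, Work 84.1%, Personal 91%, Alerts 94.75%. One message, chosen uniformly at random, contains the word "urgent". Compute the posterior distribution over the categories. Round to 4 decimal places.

Social 0.8298, Promotions 0.0870, Work 0.0252, Personal 0.0392, Alerts 0.0187

Taking complements, P(urgent-flag | each) = Social 0.361, Promotions 0.122, Work 0.159, Personal 0.09, Alerts 0.0525.
Compute prior × likelihood for every hypothesis:
  Social: 0.58 × 0.361 = 0.20938
  Promotions: 0.18 × 0.122 = 0.02196
  Work: 0.04 × 0.159 = 0.00636
  Personal: 0.11 × 0.09 = 0.0099
  Alerts: 0.09 × 0.0525 = 0.004725
Normalizing constant = 0.252325.
P(Social | urgent-flag) = 0.20938/0.252325 ≈ 0.8298
P(Promotions | urgent-flag) = 0.02196/0.252325 ≈ 0.0870
P(Work | urgent-flag) = 0.00636/0.252325 ≈ 0.0252
P(Personal | urgent-flag) = 0.0099/0.252325 ≈ 0.0392
P(Alerts | urgent-flag) = 0.004725/0.252325 ≈ 0.0187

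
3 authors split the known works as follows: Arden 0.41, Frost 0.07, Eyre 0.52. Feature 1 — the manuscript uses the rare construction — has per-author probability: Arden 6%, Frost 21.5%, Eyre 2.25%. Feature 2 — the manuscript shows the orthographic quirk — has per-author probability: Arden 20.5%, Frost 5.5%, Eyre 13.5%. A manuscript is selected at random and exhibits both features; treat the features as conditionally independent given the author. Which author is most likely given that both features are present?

Arden

Compute prior × likelihood for every hypothesis:
  Arden: 0.41 × 0.06 × 0.205 = 0.005043
  Frost: 0.07 × 0.215 × 0.055 = 0.00082775
  Eyre: 0.52 × 0.0225 × 0.135 = 0.0015795
Sum = 0.00745025.
Largest term belongs to Arden, so Arden is most probable.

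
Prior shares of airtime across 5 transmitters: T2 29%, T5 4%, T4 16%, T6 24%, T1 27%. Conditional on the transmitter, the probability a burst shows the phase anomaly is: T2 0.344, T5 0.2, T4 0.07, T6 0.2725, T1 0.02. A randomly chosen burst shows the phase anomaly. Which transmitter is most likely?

T2

By Bayes' rule, posterior ∝ prior × likelihood:
  T2: 0.29 × 0.344 = 0.09976
  T5: 0.04 × 0.2 = 0.008
  T4: 0.16 × 0.07 = 0.0112
  T6: 0.24 × 0.2725 = 0.0654
  T1: 0.27 × 0.02 = 0.0054
Sum = 0.18976.
Largest term belongs to T2, so T2 is most probable.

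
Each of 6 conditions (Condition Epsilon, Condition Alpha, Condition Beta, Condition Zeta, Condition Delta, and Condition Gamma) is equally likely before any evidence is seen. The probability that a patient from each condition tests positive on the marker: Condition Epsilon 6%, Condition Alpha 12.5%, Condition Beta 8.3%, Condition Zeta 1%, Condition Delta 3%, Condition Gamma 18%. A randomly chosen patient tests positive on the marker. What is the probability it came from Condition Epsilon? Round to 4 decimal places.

0.1230

With a uniform prior (1/6 each), posterior ∝ likelihood:
  Condition Epsilon: 0.06
  Condition Alpha: 0.125
  Condition Beta: 0.083
  Condition Zeta: 0.01
  Condition Delta: 0.03
  Condition Gamma: 0.18
Total = 0.488.
P(Condition Epsilon | evidence) = 0.06 / 0.488 ≈ 0.1230.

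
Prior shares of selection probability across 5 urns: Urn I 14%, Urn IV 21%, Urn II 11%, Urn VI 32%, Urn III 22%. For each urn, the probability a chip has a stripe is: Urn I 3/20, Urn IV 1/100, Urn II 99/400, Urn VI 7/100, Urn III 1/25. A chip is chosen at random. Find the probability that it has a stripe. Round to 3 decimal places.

Compute prior × likelihood for every hypothesis:
  Urn I: 0.14 × 0.15 = 0.021
  Urn IV: 0.21 × 0.01 = 0.0021
  Urn II: 0.11 × 0.2475 = 0.027225
  Urn VI: 0.32 × 0.07 = 0.0224
  Urn III: 0.22 × 0.04 = 0.0088
P(striped) = 0.021 + 0.0021 + 0.027225 + 0.0224 + 0.0088 = 0.081525 → 0.082.

0.082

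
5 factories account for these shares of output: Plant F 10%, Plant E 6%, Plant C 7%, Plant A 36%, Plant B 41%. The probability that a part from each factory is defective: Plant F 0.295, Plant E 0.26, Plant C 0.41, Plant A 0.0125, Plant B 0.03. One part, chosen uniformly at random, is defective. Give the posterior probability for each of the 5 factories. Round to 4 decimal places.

Compute prior × likelihood for every hypothesis:
  Plant F: 0.1 × 0.295 = 0.0295
  Plant E: 0.06 × 0.26 = 0.0156
  Plant C: 0.07 × 0.41 = 0.0287
  Plant A: 0.36 × 0.0125 = 0.0045
  Plant B: 0.41 × 0.03 = 0.0123
Normalizing constant = 0.0906.
P(Plant F | defective) = 0.0295/0.0906 ≈ 0.3256
P(Plant E | defective) = 0.0156/0.0906 ≈ 0.1722
P(Plant C | defective) = 0.0287/0.0906 ≈ 0.3168
P(Plant A | defective) = 0.0045/0.0906 ≈ 0.0497
P(Plant B | defective) = 0.0123/0.0906 ≈ 0.1358
(Check: 0.3256+0.1722+0.3168+0.0497+0.1358 = 1.0001.)

Plant F 0.3256, Plant E 0.1722, Plant C 0.3168, Plant A 0.0497, Plant B 0.1358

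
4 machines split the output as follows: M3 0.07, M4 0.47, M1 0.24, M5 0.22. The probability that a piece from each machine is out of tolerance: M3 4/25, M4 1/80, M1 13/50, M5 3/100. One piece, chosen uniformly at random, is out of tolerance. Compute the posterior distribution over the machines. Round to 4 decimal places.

M3 0.1301, M4 0.0683, M1 0.7249, M5 0.0767

Prior × likelihood for each hypothesis:
  M3: 0.07 × 0.16 = 0.0112
  M4: 0.47 × 0.0125 = 0.005875
  M1: 0.24 × 0.26 = 0.0624
  M5: 0.22 × 0.03 = 0.0066
Total = 0.086075.
P(M3 | oversize) = 0.0112/0.086075 ≈ 0.1301
P(M4 | oversize) = 0.005875/0.086075 ≈ 0.0683
P(M1 | oversize) = 0.0624/0.086075 ≈ 0.7249
P(M5 | oversize) = 0.0066/0.086075 ≈ 0.0767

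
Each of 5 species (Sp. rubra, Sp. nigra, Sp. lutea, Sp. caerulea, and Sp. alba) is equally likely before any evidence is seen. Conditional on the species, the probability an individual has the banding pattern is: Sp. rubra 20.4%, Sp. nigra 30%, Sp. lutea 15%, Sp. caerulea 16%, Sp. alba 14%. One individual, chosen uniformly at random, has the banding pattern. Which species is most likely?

Sp. nigra

With a uniform prior (1/5 each), posterior ∝ likelihood:
  Sp. rubra: 0.204
  Sp. nigra: 0.3
  Sp. lutea: 0.15
  Sp. caerulea: 0.16
  Sp. alba: 0.14
Normalizing constant = 0.954.
Largest term belongs to Sp. nigra, so Sp. nigra is most probable.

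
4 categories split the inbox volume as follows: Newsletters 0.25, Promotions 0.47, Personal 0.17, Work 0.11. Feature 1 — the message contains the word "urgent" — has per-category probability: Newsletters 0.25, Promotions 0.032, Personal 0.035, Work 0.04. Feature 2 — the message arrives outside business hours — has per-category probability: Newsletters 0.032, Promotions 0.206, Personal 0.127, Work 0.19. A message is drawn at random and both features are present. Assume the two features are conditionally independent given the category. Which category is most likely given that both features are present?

Promotions

Unnormalized posteriors (prior × likelihood):
  Newsletters: 0.25 × 0.25 × 0.032 = 0.002
  Promotions: 0.47 × 0.032 × 0.206 = 0.00309824
  Personal: 0.17 × 0.035 × 0.127 = 0.00075565
  Work: 0.11 × 0.04 × 0.19 = 0.000836
Sum = 0.00668989.
Largest term belongs to Promotions, so Promotions is most probable.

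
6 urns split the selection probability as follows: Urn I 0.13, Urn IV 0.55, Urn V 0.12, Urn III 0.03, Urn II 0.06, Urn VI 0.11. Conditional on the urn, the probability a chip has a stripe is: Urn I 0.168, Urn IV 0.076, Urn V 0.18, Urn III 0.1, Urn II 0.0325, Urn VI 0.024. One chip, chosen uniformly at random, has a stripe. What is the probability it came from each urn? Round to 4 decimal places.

Urn I 0.2353, Urn IV 0.4503, Urn V 0.2327, Urn III 0.0323, Urn II 0.0210, Urn VI 0.0284

By Bayes' rule, posterior ∝ prior × likelihood:
  Urn I: 0.13 × 0.168 = 0.02184
  Urn IV: 0.55 × 0.076 = 0.0418
  Urn V: 0.12 × 0.18 = 0.0216
  Urn III: 0.03 × 0.1 = 0.003
  Urn II: 0.06 × 0.0325 = 0.00195
  Urn VI: 0.11 × 0.024 = 0.00264
Normalizing constant = 0.09283.
P(Urn I | striped) = 0.02184/0.09283 ≈ 0.2353
P(Urn IV | striped) = 0.0418/0.09283 ≈ 0.4503
P(Urn V | striped) = 0.0216/0.09283 ≈ 0.2327
P(Urn III | striped) = 0.003/0.09283 ≈ 0.0323
P(Urn II | striped) = 0.00195/0.09283 ≈ 0.0210
P(Urn VI | striped) = 0.00264/0.09283 ≈ 0.0284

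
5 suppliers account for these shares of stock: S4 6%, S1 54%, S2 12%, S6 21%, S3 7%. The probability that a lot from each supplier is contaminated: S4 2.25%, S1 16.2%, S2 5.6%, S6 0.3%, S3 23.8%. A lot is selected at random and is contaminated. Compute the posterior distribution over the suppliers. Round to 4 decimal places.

S4 0.0120, S1 0.7753, S2 0.0596, S6 0.0056, S3 0.1476

Unnormalized posteriors (prior × likelihood):
  S4: 0.06 × 0.0225 = 0.00135
  S1: 0.54 × 0.162 = 0.08748
  S2: 0.12 × 0.056 = 0.00672
  S6: 0.21 × 0.003 = 0.00063
  S3: 0.07 × 0.238 = 0.01666
Sum = 0.11284.
P(S4 | contaminated) = 0.00135/0.11284 ≈ 0.0120
P(S1 | contaminated) = 0.08748/0.11284 ≈ 0.7753
P(S2 | contaminated) = 0.00672/0.11284 ≈ 0.0596
P(S6 | contaminated) = 0.00063/0.11284 ≈ 0.0056
P(S3 | contaminated) = 0.01666/0.11284 ≈ 0.1476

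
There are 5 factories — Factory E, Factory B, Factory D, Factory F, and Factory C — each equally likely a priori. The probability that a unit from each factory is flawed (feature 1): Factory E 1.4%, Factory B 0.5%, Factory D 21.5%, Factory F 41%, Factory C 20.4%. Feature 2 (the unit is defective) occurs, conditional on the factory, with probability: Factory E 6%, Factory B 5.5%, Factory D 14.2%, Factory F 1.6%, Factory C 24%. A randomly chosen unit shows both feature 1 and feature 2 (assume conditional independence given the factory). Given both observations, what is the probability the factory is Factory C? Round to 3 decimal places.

Since the prior is uniform, the posterior is proportional to the likelihood:
  Factory E: 0.014 × 0.06 = 0.00084
  Factory B: 0.005 × 0.055 = 0.000275
  Factory D: 0.215 × 0.142 = 0.03053
  Factory F: 0.41 × 0.016 = 0.00656
  Factory C: 0.204 × 0.24 = 0.04896
Sum = 0.087165.
P(Factory C | evidence) = 0.04896 / 0.087165 ≈ 0.562.

0.562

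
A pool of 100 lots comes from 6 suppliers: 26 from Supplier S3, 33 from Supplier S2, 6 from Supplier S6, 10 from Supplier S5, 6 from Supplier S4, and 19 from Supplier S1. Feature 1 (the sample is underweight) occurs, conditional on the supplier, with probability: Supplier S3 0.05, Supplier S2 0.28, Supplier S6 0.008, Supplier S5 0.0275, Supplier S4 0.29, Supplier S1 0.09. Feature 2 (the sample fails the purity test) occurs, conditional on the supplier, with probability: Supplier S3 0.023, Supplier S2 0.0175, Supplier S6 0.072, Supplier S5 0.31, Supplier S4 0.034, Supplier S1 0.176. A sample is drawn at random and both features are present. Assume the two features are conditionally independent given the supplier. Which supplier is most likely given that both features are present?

Supplier S1

Prior × likelihood for each hypothesis:
  Supplier S3: 0.26 × 0.05 × 0.023 = 0.000299
  Supplier S2: 0.33 × 0.28 × 0.0175 = 0.001617
  Supplier S6: 0.06 × 0.008 × 0.072 = 0.00003456
  Supplier S5: 0.1 × 0.0275 × 0.31 = 0.0008525
  Supplier S4: 0.06 × 0.29 × 0.034 = 0.0005916
  Supplier S1: 0.19 × 0.09 × 0.176 = 0.0030096
Total = 0.00640426.
Largest term belongs to Supplier S1, so Supplier S1 is most probable.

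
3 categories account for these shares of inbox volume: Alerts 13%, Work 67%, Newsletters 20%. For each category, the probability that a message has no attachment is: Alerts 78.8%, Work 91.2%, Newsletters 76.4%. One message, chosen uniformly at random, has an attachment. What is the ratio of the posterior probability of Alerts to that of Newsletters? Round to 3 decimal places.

0.584

Taking complements, P(attachment | each) = Alerts 0.212, Work 0.088, Newsletters 0.236.
By Bayes' rule, posterior ∝ prior × likelihood:
  Alerts: 0.13 × 0.212 = 0.02756
  Work: 0.67 × 0.088 = 0.05896
  Newsletters: 0.2 × 0.236 = 0.0472
Sum = 0.13372.
The ratio is 0.02756 / 0.0472 (the normalizer cancels) = 0.584.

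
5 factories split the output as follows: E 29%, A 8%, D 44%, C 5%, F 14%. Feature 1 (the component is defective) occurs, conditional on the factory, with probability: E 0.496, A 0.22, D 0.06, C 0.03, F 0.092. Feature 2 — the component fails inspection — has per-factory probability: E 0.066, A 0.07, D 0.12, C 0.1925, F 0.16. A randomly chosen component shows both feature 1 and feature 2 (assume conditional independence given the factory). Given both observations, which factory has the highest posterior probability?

E

Prior × likelihood for each hypothesis:
  E: 0.29 × 0.496 × 0.066 = 0.00949344
  A: 0.08 × 0.22 × 0.07 = 0.001232
  D: 0.44 × 0.06 × 0.12 = 0.003168
  C: 0.05 × 0.03 × 0.1925 = 0.00028875
  F: 0.14 × 0.092 × 0.16 = 0.0020608
Total = 0.01624299.
Largest term belongs to E, so E is most probable.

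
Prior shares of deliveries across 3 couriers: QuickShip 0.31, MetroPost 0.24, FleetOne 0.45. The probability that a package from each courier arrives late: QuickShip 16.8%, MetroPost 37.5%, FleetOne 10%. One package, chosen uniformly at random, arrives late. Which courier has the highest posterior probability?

Unnormalized posteriors (prior × likelihood):
  QuickShip: 0.31 × 0.168 = 0.05208
  MetroPost: 0.24 × 0.375 = 0.09
  FleetOne: 0.45 × 0.1 = 0.045
Sum = 0.18708.
Largest term belongs to MetroPost, so MetroPost is most probable.

MetroPost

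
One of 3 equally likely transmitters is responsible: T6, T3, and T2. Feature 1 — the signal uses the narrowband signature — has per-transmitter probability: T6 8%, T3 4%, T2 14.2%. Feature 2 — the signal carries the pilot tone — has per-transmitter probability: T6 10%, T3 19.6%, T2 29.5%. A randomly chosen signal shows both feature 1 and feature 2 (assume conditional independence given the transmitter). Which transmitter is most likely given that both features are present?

With a uniform prior (1/3 each), posterior ∝ likelihood:
  T6: 0.08 × 0.1 = 0.008
  T3: 0.04 × 0.196 = 0.00784
  T2: 0.142 × 0.295 = 0.04189
Normalizing constant = 0.05773.
Largest term belongs to T2, so T2 is most probable.

T2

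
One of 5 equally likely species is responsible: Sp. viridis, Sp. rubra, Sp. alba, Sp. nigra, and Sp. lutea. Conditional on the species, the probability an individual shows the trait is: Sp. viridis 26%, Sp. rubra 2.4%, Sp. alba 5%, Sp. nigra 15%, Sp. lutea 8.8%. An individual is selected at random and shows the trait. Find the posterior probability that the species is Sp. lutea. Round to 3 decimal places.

Since the prior is uniform, the posterior is proportional to the likelihood:
  Sp. viridis: 0.26
  Sp. rubra: 0.024
  Sp. alba: 0.05
  Sp. nigra: 0.15
  Sp. lutea: 0.088
Total = 0.572.
P(Sp. lutea | evidence) = 0.088 / 0.572 ≈ 0.154.

0.154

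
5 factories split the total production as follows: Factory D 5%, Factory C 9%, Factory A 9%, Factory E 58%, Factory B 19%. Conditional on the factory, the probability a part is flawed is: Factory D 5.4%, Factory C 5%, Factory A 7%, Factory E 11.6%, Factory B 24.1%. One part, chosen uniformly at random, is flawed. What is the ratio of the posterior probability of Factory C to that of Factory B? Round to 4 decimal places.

By Bayes' rule, posterior ∝ prior × likelihood:
  Factory D: 0.05 × 0.054 = 0.0027
  Factory C: 0.09 × 0.05 = 0.0045
  Factory A: 0.09 × 0.07 = 0.0063
  Factory E: 0.58 × 0.116 = 0.06728
  Factory B: 0.19 × 0.241 = 0.04579
Sum = 0.12657.
The ratio is 0.0045 / 0.04579 (the normalizer cancels) = 0.0983.

0.0983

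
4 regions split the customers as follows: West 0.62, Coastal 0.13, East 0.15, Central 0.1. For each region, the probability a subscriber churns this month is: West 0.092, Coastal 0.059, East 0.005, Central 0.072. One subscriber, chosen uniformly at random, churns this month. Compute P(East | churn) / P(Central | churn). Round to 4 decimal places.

Compute prior × likelihood for every hypothesis:
  West: 0.62 × 0.092 = 0.05704
  Coastal: 0.13 × 0.059 = 0.00767
  East: 0.15 × 0.005 = 0.00075
  Central: 0.1 × 0.072 = 0.0072
Total = 0.07266.
The ratio is 0.00075 / 0.0072 (the normalizer cancels) = 0.1042.

0.1042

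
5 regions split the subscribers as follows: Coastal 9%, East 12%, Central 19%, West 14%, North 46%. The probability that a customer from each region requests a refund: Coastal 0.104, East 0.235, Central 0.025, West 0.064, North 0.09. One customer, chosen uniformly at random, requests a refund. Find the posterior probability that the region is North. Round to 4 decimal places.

Unnormalized posteriors (prior × likelihood):
  Coastal: 0.09 × 0.104 = 0.00936
  East: 0.12 × 0.235 = 0.0282
  Central: 0.19 × 0.025 = 0.00475
  West: 0.14 × 0.064 = 0.00896
  North: 0.46 × 0.09 = 0.0414
Normalizing constant = 0.09267.
P(North | evidence) = 0.0414 / 0.09267 ≈ 0.4467.

0.4467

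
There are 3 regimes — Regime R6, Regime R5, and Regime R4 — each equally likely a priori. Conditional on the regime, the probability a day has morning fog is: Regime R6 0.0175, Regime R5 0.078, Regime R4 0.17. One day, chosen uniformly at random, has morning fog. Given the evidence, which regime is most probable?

Regime R4

Since the prior is uniform, the posterior is proportional to the likelihood:
  Regime R6: 0.0175
  Regime R5: 0.078
  Regime R4: 0.17
Sum = 0.2655.
Largest term belongs to Regime R4, so Regime R4 is most probable.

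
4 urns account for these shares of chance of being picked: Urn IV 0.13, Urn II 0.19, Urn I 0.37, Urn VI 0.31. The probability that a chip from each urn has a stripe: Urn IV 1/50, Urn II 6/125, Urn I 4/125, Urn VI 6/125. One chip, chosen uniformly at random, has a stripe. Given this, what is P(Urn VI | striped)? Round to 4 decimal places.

Compute prior × likelihood for every hypothesis:
  Urn IV: 0.13 × 0.02 = 0.0026
  Urn II: 0.19 × 0.048 = 0.00912
  Urn I: 0.37 × 0.032 = 0.01184
  Urn VI: 0.31 × 0.048 = 0.01488
Sum = 0.03844.
P(Urn VI | evidence) = 0.01488 / 0.03844 ≈ 0.3871.

0.3871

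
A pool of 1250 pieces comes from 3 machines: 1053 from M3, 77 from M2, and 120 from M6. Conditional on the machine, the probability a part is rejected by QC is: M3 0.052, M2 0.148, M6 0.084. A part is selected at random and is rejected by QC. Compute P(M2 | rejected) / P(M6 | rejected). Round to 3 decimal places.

1.131

Prior × likelihood for each hypothesis:
  M3: 0.8424 × 0.052 = 0.0438048
  M2: 0.0616 × 0.148 = 0.0091168
  M6: 0.096 × 0.084 = 0.008064
Normalizing constant = 0.0609856.
The ratio is 0.0091168 / 0.008064 (the normalizer cancels) = 1.131.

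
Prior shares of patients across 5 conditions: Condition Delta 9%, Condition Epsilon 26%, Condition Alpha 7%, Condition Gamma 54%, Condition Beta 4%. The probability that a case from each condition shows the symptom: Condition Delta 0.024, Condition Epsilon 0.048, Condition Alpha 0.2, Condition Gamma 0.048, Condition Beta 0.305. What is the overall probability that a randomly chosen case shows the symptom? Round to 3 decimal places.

By Bayes' rule, posterior ∝ prior × likelihood:
  Condition Delta: 0.09 × 0.024 = 0.00216
  Condition Epsilon: 0.26 × 0.048 = 0.01248
  Condition Alpha: 0.07 × 0.2 = 0.014
  Condition Gamma: 0.54 × 0.048 = 0.02592
  Condition Beta: 0.04 × 0.305 = 0.0122
P(symptomatic) = 0.00216 + 0.01248 + 0.014 + 0.02592 + 0.0122 = 0.06676 → 0.067.

0.067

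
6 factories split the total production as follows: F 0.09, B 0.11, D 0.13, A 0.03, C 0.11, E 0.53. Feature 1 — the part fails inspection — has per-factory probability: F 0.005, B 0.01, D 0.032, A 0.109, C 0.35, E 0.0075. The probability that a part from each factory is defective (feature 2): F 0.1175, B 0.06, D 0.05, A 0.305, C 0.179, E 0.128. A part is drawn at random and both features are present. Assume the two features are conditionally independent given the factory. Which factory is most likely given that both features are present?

C

Unnormalized posteriors (prior × likelihood):
  F: 0.09 × 0.005 × 0.1175 = 0.000052875
  B: 0.11 × 0.01 × 0.06 = 0.000066
  D: 0.13 × 0.032 × 0.05 = 0.000208
  A: 0.03 × 0.109 × 0.305 = 0.00099735
  C: 0.11 × 0.35 × 0.179 = 0.0068915
  E: 0.53 × 0.0075 × 0.128 = 0.0005088
Normalizing constant = 0.008724525.
Largest term belongs to C, so C is most probable.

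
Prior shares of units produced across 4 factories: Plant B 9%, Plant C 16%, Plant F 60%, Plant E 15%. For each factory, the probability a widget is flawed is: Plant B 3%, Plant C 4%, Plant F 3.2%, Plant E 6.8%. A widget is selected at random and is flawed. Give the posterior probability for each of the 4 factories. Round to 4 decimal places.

Plant B 0.0701, Plant C 0.1662, Plant F 0.4987, Plant E 0.2649

By Bayes' rule, posterior ∝ prior × likelihood:
  Plant B: 0.09 × 0.03 = 0.0027
  Plant C: 0.16 × 0.04 = 0.0064
  Plant F: 0.6 × 0.032 = 0.0192
  Plant E: 0.15 × 0.068 = 0.0102
Normalizing constant = 0.0385.
P(Plant B | flawed) = 0.0027/0.0385 ≈ 0.0701
P(Plant C | flawed) = 0.0064/0.0385 ≈ 0.1662
P(Plant F | flawed) = 0.0192/0.0385 ≈ 0.4987
P(Plant E | flawed) = 0.0102/0.0385 ≈ 0.2649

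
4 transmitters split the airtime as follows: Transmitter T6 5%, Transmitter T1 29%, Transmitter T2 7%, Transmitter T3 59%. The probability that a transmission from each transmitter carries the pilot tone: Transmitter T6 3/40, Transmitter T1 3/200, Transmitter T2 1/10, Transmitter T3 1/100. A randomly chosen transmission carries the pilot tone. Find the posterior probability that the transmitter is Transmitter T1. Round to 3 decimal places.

0.207

Compute prior × likelihood for every hypothesis:
  Transmitter T6: 0.05 × 0.075 = 0.00375
  Transmitter T1: 0.29 × 0.015 = 0.00435
  Transmitter T2: 0.07 × 0.1 = 0.007
  Transmitter T3: 0.59 × 0.01 = 0.0059
Normalizing constant = 0.021.
P(Transmitter T1 | evidence) = 0.00435 / 0.021 ≈ 0.207.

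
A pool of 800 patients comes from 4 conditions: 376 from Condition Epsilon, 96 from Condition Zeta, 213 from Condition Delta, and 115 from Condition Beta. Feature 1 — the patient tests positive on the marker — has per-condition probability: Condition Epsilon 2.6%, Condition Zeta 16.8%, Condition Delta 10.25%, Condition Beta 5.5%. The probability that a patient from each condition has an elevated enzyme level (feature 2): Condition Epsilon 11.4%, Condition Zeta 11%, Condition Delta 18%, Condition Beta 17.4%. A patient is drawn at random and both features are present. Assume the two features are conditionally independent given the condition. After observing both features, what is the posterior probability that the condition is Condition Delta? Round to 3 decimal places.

0.496

Compute prior × likelihood for every hypothesis:
  Condition Epsilon: 0.47 × 0.026 × 0.114 = 0.00139308
  Condition Zeta: 0.12 × 0.168 × 0.11 = 0.0022176
  Condition Delta: 0.26625 × 0.1025 × 0.18 = 0.0049123125
  Condition Beta: 0.14375 × 0.055 × 0.174 = 0.0013756875
Total = 0.00989868.
P(Condition Delta | evidence) = 0.0049123125 / 0.00989868 ≈ 0.496.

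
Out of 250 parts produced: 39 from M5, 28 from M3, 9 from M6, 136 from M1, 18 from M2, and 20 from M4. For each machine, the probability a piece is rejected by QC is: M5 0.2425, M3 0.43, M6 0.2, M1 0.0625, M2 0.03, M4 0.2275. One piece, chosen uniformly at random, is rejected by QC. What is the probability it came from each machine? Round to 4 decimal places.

Unnormalized posteriors (prior × likelihood):
  M5: 0.156 × 0.2425 = 0.03783
  M3: 0.112 × 0.43 = 0.04816
  M6: 0.036 × 0.2 = 0.0072
  M1: 0.544 × 0.0625 = 0.034
  M2: 0.072 × 0.03 = 0.00216
  M4: 0.08 × 0.2275 = 0.0182
Sum = 0.14755.
P(M5 | rejected) = 0.03783/0.14755 ≈ 0.2564
P(M3 | rejected) = 0.04816/0.14755 ≈ 0.3264
P(M6 | rejected) = 0.0072/0.14755 ≈ 0.0488
P(M1 | rejected) = 0.034/0.14755 ≈ 0.2304
P(M2 | rejected) = 0.00216/0.14755 ≈ 0.0146
P(M4 | rejected) = 0.0182/0.14755 ≈ 0.1233

M5 0.2564, M3 0.3264, M6 0.0488, M1 0.2304, M2 0.0146, M4 0.1233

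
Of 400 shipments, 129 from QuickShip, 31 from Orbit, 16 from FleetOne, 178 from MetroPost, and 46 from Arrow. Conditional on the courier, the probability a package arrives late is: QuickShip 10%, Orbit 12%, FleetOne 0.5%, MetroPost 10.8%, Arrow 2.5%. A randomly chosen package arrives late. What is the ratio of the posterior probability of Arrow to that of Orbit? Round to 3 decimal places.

0.309

Compute prior × likelihood for every hypothesis:
  QuickShip: 0.3225 × 0.1 = 0.03225
  Orbit: 0.0775 × 0.12 = 0.0093
  FleetOne: 0.04 × 0.005 = 0.0002
  MetroPost: 0.445 × 0.108 = 0.04806
  Arrow: 0.115 × 0.025 = 0.002875
Normalizing constant = 0.092685.
The ratio is 0.002875 / 0.0093 (the normalizer cancels) = 0.309.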